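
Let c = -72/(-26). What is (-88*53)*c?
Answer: -167904/13 ≈ -12916.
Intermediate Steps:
c = 36/13 (c = -72*(-1/26) = 36/13 ≈ 2.7692)
(-88*53)*c = -88*53*(36/13) = -4664*36/13 = -167904/13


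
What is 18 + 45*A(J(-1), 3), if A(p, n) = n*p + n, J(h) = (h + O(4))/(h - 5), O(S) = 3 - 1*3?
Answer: 351/2 ≈ 175.50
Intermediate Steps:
O(S) = 0 (O(S) = 3 - 3 = 0)
J(h) = h/(-5 + h) (J(h) = (h + 0)/(h - 5) = h/(-5 + h))
A(p, n) = n + n*p
18 + 45*A(J(-1), 3) = 18 + 45*(3*(1 - 1/(-5 - 1))) = 18 + 45*(3*(1 - 1/(-6))) = 18 + 45*(3*(1 - 1*(-⅙))) = 18 + 45*(3*(1 + ⅙)) = 18 + 45*(3*(7/6)) = 18 + 45*(7/2) = 18 + 315/2 = 351/2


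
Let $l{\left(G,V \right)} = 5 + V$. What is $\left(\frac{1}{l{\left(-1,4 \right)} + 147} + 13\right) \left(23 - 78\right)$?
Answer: $- \frac{111595}{156} \approx -715.35$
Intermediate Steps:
$\left(\frac{1}{l{\left(-1,4 \right)} + 147} + 13\right) \left(23 - 78\right) = \left(\frac{1}{\left(5 + 4\right) + 147} + 13\right) \left(23 - 78\right) = \left(\frac{1}{9 + 147} + 13\right) \left(-55\right) = \left(\frac{1}{156} + 13\right) \left(-55\right) = \frac{2029}{156} \left(-55\right) = - \frac{111595}{156}$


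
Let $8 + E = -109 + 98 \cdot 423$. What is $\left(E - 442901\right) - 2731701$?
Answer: $-3133265$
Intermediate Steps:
$E = 41337$ ($E = -8 + \left(-109 + 98 \cdot 423\right) = -8 + \left(-109 + 41454\right) = -8 + 41345 = 41337$)
$\left(E - 442901\right) - 2731701 = \left(41337 - 442901\right) - 2731701 = -401564 - 2731701 = -3133265$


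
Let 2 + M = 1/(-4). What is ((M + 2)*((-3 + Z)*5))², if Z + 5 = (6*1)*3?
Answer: 625/4 ≈ 156.25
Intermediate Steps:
Z = 13 (Z = -5 + (6*1)*3 = -5 + 6*3 = -5 + 18 = 13)
M = -9/4 (M = -2 + 1/(-4) = -2 + 1*(-¼) = -2 - ¼ = -9/4 ≈ -2.2500)
((M + 2)*((-3 + Z)*5))² = ((-9/4 + 2)*((-3 + 13)*5))² = (-5*5/2)² = (-¼*50)² = (-25/2)² = 625/4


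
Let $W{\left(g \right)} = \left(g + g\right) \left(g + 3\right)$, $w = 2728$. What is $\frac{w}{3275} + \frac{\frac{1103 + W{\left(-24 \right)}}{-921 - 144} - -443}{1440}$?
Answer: $\frac{57218759}{50225400} \approx 1.1392$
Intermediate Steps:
$W{\left(g \right)} = 2 g \left(3 + g\right)$
$\frac{w}{3275} + \frac{\frac{1103 + W{\left(-24 \right)}}{-921 - 144} - -443}{1440} = \frac{2728}{3275} + \frac{\frac{1103 + 2 \left(-24\right) \left(3 - 24\right)}{-921 - 144} - -443}{1440} = 2728 \cdot \frac{1}{3275} + \left(\frac{1103 + 2 \left(-24\right) \left(-21\right)}{-1065} + 443\right) \frac{1}{1440} = \frac{2728}{3275} + \left(\left(1103 + 1008\right) \left(- \frac{1}{1065}\right) + 443\right) \frac{1}{1440} = \frac{2728}{3275} + \left(2111 \left(- \frac{1}{1065}\right) + 443\right) \frac{1}{1440} = \frac{2728}{3275} + \left(- \frac{2111}{1065} + 443\right) \frac{1}{1440} = \frac{2728}{3275} + \frac{469684}{1065} \cdot \frac{1}{1440} = \frac{2728}{3275} + \frac{117421}{383400} = \frac{57218759}{50225400}$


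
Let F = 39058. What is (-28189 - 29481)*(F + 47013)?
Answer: -4963714570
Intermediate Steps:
(-28189 - 29481)*(F + 47013) = (-28189 - 29481)*(39058 + 47013) = -57670*86071 = -4963714570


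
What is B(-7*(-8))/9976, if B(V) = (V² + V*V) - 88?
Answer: 773/1247 ≈ 0.61989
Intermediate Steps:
B(V) = -88 + 2*V² (B(V) = (V² + V²) - 88 = 2*V² - 88 = -88 + 2*V²)
B(-7*(-8))/9976 = (-88 + 2*(-7*(-8))²)/9976 = (-88 + 2*56²)*(1/9976) = (-88 + 2*3136)*(1/9976) = (-88 + 6272)*(1/9976) = 6184*(1/9976) = 773/1247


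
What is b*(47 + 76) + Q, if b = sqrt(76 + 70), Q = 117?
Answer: 117 + 123*sqrt(146) ≈ 1603.2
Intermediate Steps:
b = sqrt(146) ≈ 12.083
b*(47 + 76) + Q = sqrt(146)*(47 + 76) + 117 = sqrt(146)*123 + 117 = 123*sqrt(146) + 117 = 117 + 123*sqrt(146)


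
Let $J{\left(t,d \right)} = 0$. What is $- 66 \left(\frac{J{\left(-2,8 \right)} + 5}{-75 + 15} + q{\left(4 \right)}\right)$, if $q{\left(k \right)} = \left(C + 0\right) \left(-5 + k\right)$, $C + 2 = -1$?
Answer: $- \frac{385}{2} \approx -192.5$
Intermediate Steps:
$C = -3$ ($C = -2 - 1 = -3$)
$q{\left(k \right)} = 15 - 3 k$ ($q{\left(k \right)} = \left(-3 + 0\right) \left(-5 + k\right) = - 3 \left(-5 + k\right) = 15 - 3 k$)
$- 66 \left(\frac{J{\left(-2,8 \right)} + 5}{-75 + 15} + q{\left(4 \right)}\right) = - 66 \left(\frac{0 + 5}{-75 + 15} + \left(15 - 12\right)\right) = - 66 \left(\frac{5}{-60} + \left(15 - 12\right)\right) = - 66 \left(5 \left(- \frac{1}{60}\right) + 3\right) = - 66 \left(- \frac{1}{12} + 3\right) = \left(-66\right) \frac{35}{12} = - \frac{385}{2}$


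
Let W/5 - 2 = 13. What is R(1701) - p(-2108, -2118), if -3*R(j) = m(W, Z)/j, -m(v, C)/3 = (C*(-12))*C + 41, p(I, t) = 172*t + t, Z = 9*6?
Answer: 89033609/243 ≈ 3.6639e+5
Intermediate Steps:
Z = 54
W = 75 (W = 10 + 5*13 = 10 + 65 = 75)
p(I, t) = 173*t
m(v, C) = -123 + 36*C² (m(v, C) = -3*((C*(-12))*C + 41) = -3*((-12*C)*C + 41) = -3*(-12*C² + 41) = -3*(41 - 12*C²) = -123 + 36*C²)
R(j) = -34951/j (R(j) = -(-123 + 36*54²)/(3*j) = -(-123 + 36*2916)/(3*j) = -(-123 + 104976)/(3*j) = -34951/j)
R(1701) - p(-2108, -2118) = -34951/1701 - 173*(-2118) = -34951*1/1701 - 1*(-366414) = -4993/243 + 366414 = 89033609/243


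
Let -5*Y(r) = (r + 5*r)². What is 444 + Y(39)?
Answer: -52536/5 ≈ -10507.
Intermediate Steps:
Y(r) = -36*r²/5 (Y(r) = -(r + 5*r)²/5 = -36*r²/5)
444 + Y(39) = 444 - 36/5*39² = 444 - 36/5*1521 = 444 - 54756/5 = -52536/5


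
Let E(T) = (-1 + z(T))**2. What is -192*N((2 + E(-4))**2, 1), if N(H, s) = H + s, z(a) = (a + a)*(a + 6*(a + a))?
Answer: -5695130789760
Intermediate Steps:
z(a) = 26*a**2 (z(a) = (2*a)*(a + 6*(2*a)) = (2*a)*(a + 12*a) = (2*a)*(13*a) = 26*a**2)
E(T) = (-1 + 26*T**2)**2
-192*N((2 + E(-4))**2, 1) = -192*((2 + (-1 + 26*(-4)**2)**2)**2 + 1) = -192*((2 + (-1 + 26*16)**2)**2 + 1) = -192*((2 + (-1 + 416)**2)**2 + 1) = -192*((2 + 415**2)**2 + 1) = -192*((2 + 172225)**2 + 1) = -192*(172227**2 + 1) = -192*(29662139529 + 1) = -192*29662139530 = -5695130789760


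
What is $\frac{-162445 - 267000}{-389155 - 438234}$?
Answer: $\frac{429445}{827389} \approx 0.51904$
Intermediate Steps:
$\frac{-162445 - 267000}{-389155 - 438234} = - \frac{429445}{-827389} = \left(-429445\right) \left(- \frac{1}{827389}\right) = \frac{429445}{827389}$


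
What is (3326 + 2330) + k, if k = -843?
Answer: 4813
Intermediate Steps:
(3326 + 2330) + k = (3326 + 2330) - 843 = 5656 - 843 = 4813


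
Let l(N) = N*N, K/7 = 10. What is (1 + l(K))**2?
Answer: 24019801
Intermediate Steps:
K = 70 (K = 7*10 = 70)
l(N) = N**2
(1 + l(K))**2 = (1 + 70**2)**2 = (1 + 4900)**2 = 4901**2 = 24019801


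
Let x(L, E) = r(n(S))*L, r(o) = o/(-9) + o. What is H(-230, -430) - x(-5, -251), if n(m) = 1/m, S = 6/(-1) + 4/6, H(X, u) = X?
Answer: -1385/6 ≈ -230.83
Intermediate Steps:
S = -16/3 (S = 6*(-1) + 4*(⅙) = -6 + ⅔ = -16/3 ≈ -5.3333)
r(o) = 8*o/9 (r(o) = o*(-⅑) + o = -o/9 + o = 8*o/9)
x(L, E) = -L/6 (x(L, E) = (8/(9*(-16/3)))*L = ((8/9)*(-3/16))*L = -L/6)
H(-230, -430) - x(-5, -251) = -230 - (-1)*(-5)/6 = -230 - 1*⅚ = -230 - ⅚ = -1385/6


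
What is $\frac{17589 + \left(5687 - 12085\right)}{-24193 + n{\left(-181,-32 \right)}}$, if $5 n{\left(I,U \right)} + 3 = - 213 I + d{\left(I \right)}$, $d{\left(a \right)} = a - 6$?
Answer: $- \frac{55955}{82602} \approx -0.6774$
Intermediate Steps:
$d{\left(a \right)} = -6 + a$ ($d{\left(a \right)} = a - 6 = -6 + a$)
$n{\left(I,U \right)} = - \frac{9}{5} - \frac{212 I}{5}$ ($n{\left(I,U \right)} = - \frac{3}{5} + \frac{- 213 I + \left(-6 + I\right)}{5} = - \frac{3}{5} + \frac{-6 - 212 I}{5} = - \frac{3}{5} - \left(\frac{6}{5} + \frac{212 I}{5}\right) = - \frac{9}{5} - \frac{212 I}{5}$)
$\frac{17589 + \left(5687 - 12085\right)}{-24193 + n{\left(-181,-32 \right)}} = \frac{17589 + \left(5687 - 12085\right)}{-24193 - - \frac{38363}{5}} = \frac{17589 + \left(5687 - 12085\right)}{-24193 + \left(- \frac{9}{5} + \frac{38372}{5}\right)} = \frac{17589 - 6398}{-24193 + \frac{38363}{5}} = \frac{11191}{- \frac{82602}{5}} = 11191 \left(- \frac{5}{82602}\right) = - \frac{55955}{82602}$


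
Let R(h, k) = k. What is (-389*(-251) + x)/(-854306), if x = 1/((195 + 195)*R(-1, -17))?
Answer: -647346569/5664048780 ≈ -0.11429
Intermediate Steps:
x = -1/6630 (x = 1/((195 + 195)*(-17)) = -1/17/390 = (1/390)*(-1/17) = -1/6630 ≈ -0.00015083)
(-389*(-251) + x)/(-854306) = (-389*(-251) - 1/6630)/(-854306) = (97639 - 1/6630)*(-1/854306) = (647346569/6630)*(-1/854306) = -647346569/5664048780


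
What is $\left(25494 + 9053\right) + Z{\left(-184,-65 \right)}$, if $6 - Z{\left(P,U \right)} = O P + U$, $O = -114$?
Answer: $13642$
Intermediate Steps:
$Z{\left(P,U \right)} = 6 - U + 114 P$ ($Z{\left(P,U \right)} = 6 - \left(- 114 P + U\right) = 6 - \left(U - 114 P\right) = 6 + \left(- U + 114 P\right) = 6 - U + 114 P$)
$\left(25494 + 9053\right) + Z{\left(-184,-65 \right)} = \left(25494 + 9053\right) + \left(6 - -65 + 114 \left(-184\right)\right) = 34547 + \left(6 + 65 - 20976\right) = 34547 - 20905 = 13642$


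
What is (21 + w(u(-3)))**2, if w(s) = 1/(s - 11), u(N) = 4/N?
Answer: 599076/1369 ≈ 437.60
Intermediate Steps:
w(s) = 1/(-11 + s)
(21 + w(u(-3)))**2 = (21 + 1/(-11 + 4/(-3)))**2 = (21 + 1/(-11 + 4*(-1/3)))**2 = (21 + 1/(-11 - 4/3))**2 = (21 + 1/(-37/3))**2 = (21 - 3/37)**2 = (774/37)**2 = 599076/1369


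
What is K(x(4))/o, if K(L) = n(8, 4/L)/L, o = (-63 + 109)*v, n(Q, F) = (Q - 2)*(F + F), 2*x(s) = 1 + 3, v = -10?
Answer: -3/115 ≈ -0.026087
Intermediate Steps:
x(s) = 2 (x(s) = (1 + 3)/2 = (½)*4 = 2)
n(Q, F) = 2*F*(-2 + Q) (n(Q, F) = (-2 + Q)*(2*F) = 2*F*(-2 + Q))
o = -460 (o = (-63 + 109)*(-10) = 46*(-10) = -460)
K(L) = 48/L² (K(L) = (2*(4/L)*(-2 + 8))/L = (2*(4/L)*6)/L = (48/L)/L = 48/L²)
K(x(4))/o = (48/2²)/(-460) = (48*(¼))*(-1/460) = 12*(-1/460) = -3/115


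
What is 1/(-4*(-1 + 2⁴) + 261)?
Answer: 1/201 ≈ 0.0049751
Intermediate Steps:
1/(-4*(-1 + 2⁴) + 261) = 1/(-4*(-1 + 16) + 261) = 1/(-4*15 + 261) = 1/(-60 + 261) = 1/201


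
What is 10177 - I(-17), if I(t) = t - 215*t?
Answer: 6539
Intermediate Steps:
I(t) = -214*t
10177 - I(-17) = 10177 - (-214)*(-17) = 10177 - 1*3638 = 10177 - 3638 = 6539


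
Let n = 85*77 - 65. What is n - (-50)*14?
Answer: 7180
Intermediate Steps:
n = 6480 (n = 6545 - 65 = 6480)
n - (-50)*14 = 6480 - (-50)*14 = 6480 - 1*(-700) = 6480 + 700 = 7180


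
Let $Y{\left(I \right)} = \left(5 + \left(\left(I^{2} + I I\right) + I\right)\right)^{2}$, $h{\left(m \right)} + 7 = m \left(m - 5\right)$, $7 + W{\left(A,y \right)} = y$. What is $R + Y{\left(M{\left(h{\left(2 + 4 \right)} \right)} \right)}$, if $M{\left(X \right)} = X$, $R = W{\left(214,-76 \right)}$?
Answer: $-47$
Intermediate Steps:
$W{\left(A,y \right)} = -7 + y$
$h{\left(m \right)} = -7 + m \left(-5 + m\right)$ ($h{\left(m \right)} = -7 + m \left(m - 5\right) = -7 + m \left(-5 + m\right)$)
$R = -83$ ($R = -7 - 76 = -83$)
$Y{\left(I \right)} = \left(5 + I + 2 I^{2}\right)^{2}$ ($Y{\left(I \right)} = \left(5 + \left(\left(I^{2} + I^{2}\right) + I\right)\right)^{2} = \left(5 + \left(2 I^{2} + I\right)\right)^{2} = \left(5 + \left(I + 2 I^{2}\right)\right)^{2} = \left(5 + I + 2 I^{2}\right)^{2}$)
$R + Y{\left(M{\left(h{\left(2 + 4 \right)} \right)} \right)} = -83 + \left(5 - \left(7 - \left(2 + 4\right)^{2} + 5 \left(2 + 4\right)\right) + 2 \left(-7 + \left(2 + 4\right)^{2} - 5 \left(2 + 4\right)\right)^{2}\right)^{2} = -83 + \left(5 - \left(37 - 36\right) + 2 \left(-7 + 6^{2} - 30\right)^{2}\right)^{2} = -83 + \left(5 - 1 + 2 \left(-7 + 36 - 30\right)^{2}\right)^{2} = -83 + \left(5 - 1 + 2 \left(-1\right)^{2}\right)^{2} = -83 + \left(5 - 1 + 2 \cdot 1\right)^{2} = -83 + \left(5 - 1 + 2\right)^{2} = -83 + 6^{2} = -83 + 36 = -47$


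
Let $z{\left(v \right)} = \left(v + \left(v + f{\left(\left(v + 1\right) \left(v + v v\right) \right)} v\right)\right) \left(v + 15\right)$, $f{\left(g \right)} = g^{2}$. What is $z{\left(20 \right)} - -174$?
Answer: $54454681574$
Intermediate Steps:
$z{\left(v \right)} = \left(15 + v\right) \left(2 v + v \left(1 + v\right)^{2} \left(v + v^{2}\right)^{2}\right)$ ($z{\left(v \right)} = \left(v + \left(v + \left(\left(v + 1\right) \left(v + v v\right)\right)^{2} v\right)\right) \left(v + 15\right) = \left(v + \left(v + \left(\left(1 + v\right) \left(v + v^{2}\right)\right)^{2} v\right)\right) \left(15 + v\right) = \left(v + \left(v + \left(1 + v\right)^{2} \left(v + v^{2}\right)^{2} v\right)\right) \left(15 + v\right) = \left(v + \left(v + v \left(1 + v\right)^{2} \left(v + v^{2}\right)^{2}\right)\right) \left(15 + v\right) = \left(2 v + v \left(1 + v\right)^{2} \left(v + v^{2}\right)^{2}\right) \left(15 + v\right) = \left(15 + v\right) \left(2 v + v \left(1 + v\right)^{2} \left(v + v^{2}\right)^{2}\right)$)
$z{\left(20 \right)} - -174 = 20 \left(30 + 2 \cdot 20 + 20^{3} \left(1 + 20^{2} + 2 \cdot 20\right)^{2} + 15 \cdot 20^{2} \left(1 + 20^{2} + 2 \cdot 20\right)^{2}\right) - -174 = 20 \left(30 + 40 + 8000 \left(1 + 400 + 40\right)^{2} + 15 \cdot 400 \left(1 + 400 + 40\right)^{2}\right) + 174 = 20 \left(30 + 40 + 8000 \cdot 441^{2} + 15 \cdot 400 \cdot 441^{2}\right) + 174 = 20 \left(30 + 40 + 8000 \cdot 194481 + 15 \cdot 400 \cdot 194481\right) + 174 = 20 \left(30 + 40 + 1555848000 + 1166886000\right) + 174 = 20 \cdot 2722734070 + 174 = 54454681400 + 174 = 54454681574$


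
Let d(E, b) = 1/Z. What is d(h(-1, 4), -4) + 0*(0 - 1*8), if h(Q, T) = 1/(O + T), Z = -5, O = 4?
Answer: -⅕ ≈ -0.20000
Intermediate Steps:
h(Q, T) = 1/(4 + T)
d(E, b) = -⅕ (d(E, b) = 1/(-5) = -⅕)
d(h(-1, 4), -4) + 0*(0 - 1*8) = -⅕ + 0*(0 - 1*8) = -⅕ + 0*(0 - 8) = -⅕ + 0*(-8) = -⅕ + 0 = -⅕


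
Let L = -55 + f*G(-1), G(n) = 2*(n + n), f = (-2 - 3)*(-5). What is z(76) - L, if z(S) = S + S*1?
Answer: 307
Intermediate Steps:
f = 25 (f = -5*(-5) = 25)
G(n) = 4*n (G(n) = 2*(2*n) = 4*n)
z(S) = 2*S (z(S) = S + S = 2*S)
L = -155 (L = -55 + 25*(4*(-1)) = -55 + 25*(-4) = -55 - 100 = -155)
z(76) - L = 2*76 - 1*(-155) = 152 + 155 = 307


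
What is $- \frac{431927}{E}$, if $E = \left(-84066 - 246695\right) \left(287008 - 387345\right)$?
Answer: $- \frac{431927}{33187566457} \approx -1.3015 \cdot 10^{-5}$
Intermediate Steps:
$E = 33187566457$ ($E = - 330761 \left(287008 - 387345\right) = \left(-330761\right) \left(-100337\right) = 33187566457$)
$- \frac{431927}{E} = - \frac{431927}{33187566457}$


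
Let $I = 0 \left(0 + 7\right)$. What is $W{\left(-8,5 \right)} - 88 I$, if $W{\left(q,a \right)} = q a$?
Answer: $-40$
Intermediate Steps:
$W{\left(q,a \right)} = a q$
$I = 0$ ($I = 0 \cdot 7 = 0$)
$W{\left(-8,5 \right)} - 88 I = 5 \left(-8\right) - 0 = -40 + 0 = -40$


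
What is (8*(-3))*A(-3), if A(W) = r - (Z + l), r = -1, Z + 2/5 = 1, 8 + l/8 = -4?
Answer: -11328/5 ≈ -2265.6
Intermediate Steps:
l = -96 (l = -64 + 8*(-4) = -64 - 32 = -96)
Z = 3/5 (Z = -2/5 + 1 = 3/5 ≈ 0.60000)
A(W) = 472/5 (A(W) = -1 - (3/5 - 96) = -1 - 1*(-477/5) = -1 + 477/5 = 472/5)
(8*(-3))*A(-3) = (8*(-3))*(472/5) = -24*472/5 = -11328/5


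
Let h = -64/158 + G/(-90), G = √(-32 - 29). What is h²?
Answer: 7913699/50552100 + 32*I*√61/3555 ≈ 0.15655 + 0.070303*I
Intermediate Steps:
G = I*√61 (G = √(-61) = I*√61 ≈ 7.8102*I)
h = -32/79 - I*√61/90 (h = -64/158 + (I*√61)/(-90) = -64*1/158 + (I*√61)*(-1/90) = -32/79 - I*√61/90 ≈ -0.40506 - 0.086781*I)
h² = (-32/79 - I*√61/90)²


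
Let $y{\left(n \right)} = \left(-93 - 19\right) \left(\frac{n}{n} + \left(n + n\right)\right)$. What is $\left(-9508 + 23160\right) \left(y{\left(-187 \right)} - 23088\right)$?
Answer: $255128576$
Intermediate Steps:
$y{\left(n \right)} = -112 - 224 n$ ($y{\left(n \right)} = - 112 \left(1 + 2 n\right) = -112 - 224 n$)
$\left(-9508 + 23160\right) \left(y{\left(-187 \right)} - 23088\right) = \left(-9508 + 23160\right) \left(\left(-112 - -41888\right) - 23088\right) = 13652 \left(\left(-112 + 41888\right) - 23088\right) = 13652 \left(41776 - 23088\right) = 13652 \cdot 18688 = 255128576$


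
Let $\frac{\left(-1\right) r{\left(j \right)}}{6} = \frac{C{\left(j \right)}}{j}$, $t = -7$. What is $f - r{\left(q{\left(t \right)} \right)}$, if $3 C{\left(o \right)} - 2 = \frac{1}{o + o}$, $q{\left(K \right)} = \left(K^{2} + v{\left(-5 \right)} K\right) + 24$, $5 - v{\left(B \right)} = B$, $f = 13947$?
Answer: $\frac{125536}{9} \approx 13948.0$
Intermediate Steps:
$v{\left(B \right)} = 5 - B$
$q{\left(K \right)} = 24 + K^{2} + 10 K$ ($q{\left(K \right)} = \left(K^{2} + \left(5 - -5\right) K\right) + 24 = \left(K^{2} + \left(5 + 5\right) K\right) + 24 = \left(K^{2} + 10 K\right) + 24 = 24 + K^{2} + 10 K$)
$C{\left(o \right)} = \frac{2}{3} + \frac{1}{6 o}$ ($C{\left(o \right)} = \frac{2}{3} + \frac{1}{3 \left(o + o\right)} = \frac{2}{3} + \frac{1}{3 \cdot 2 o} = \frac{2}{3} + \frac{\frac{1}{2} \frac{1}{o}}{3} = \frac{2}{3} + \frac{1}{6 o}$)
$r{\left(j \right)} = - \frac{1 + 4 j}{j^{2}}$ ($r{\left(j \right)} = - 6 \frac{\frac{1}{6} \frac{1}{j} \left(1 + 4 j\right)}{j} = - 6 \frac{1 + 4 j}{6 j^{2}} = - \frac{1 + 4 j}{j^{2}}$)
$f - r{\left(q{\left(t \right)} \right)} = 13947 - \frac{-1 - 4 \left(24 + \left(-7\right)^{2} + 10 \left(-7\right)\right)}{\left(24 + \left(-7\right)^{2} + 10 \left(-7\right)\right)^{2}} = 13947 - \frac{-1 - 4 \left(24 + 49 - 70\right)}{\left(24 + 49 - 70\right)^{2}} = 13947 - \frac{-1 - 12}{9} = 13947 - \frac{1}{9} \left(-13\right) = 13947 - - \frac{13}{9} = 13947 + \frac{13}{9} = \frac{125536}{9}$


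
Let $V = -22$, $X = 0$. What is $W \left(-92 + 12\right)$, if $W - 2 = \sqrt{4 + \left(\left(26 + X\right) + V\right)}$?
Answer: $-160 - 160 \sqrt{2} \approx -386.27$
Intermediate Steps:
$W = 2 + 2 \sqrt{2}$ ($W = 2 + \sqrt{4 + \left(\left(26 + 0\right) - 22\right)} = 2 + \sqrt{4 + \left(26 - 22\right)} = 2 + \sqrt{4 + 4} = 2 + \sqrt{8} = 2 + 2 \sqrt{2} \approx 4.8284$)
$W \left(-92 + 12\right) = \left(2 + 2 \sqrt{2}\right) \left(-92 + 12\right) = \left(2 + 2 \sqrt{2}\right) \left(-80\right) = -160 - 160 \sqrt{2}$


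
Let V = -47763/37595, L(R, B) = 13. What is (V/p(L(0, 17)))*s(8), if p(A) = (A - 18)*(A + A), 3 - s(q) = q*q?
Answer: -2913543/4887350 ≈ -0.59614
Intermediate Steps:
s(q) = 3 - q**2 (s(q) = 3 - q*q = 3 - q**2)
p(A) = 2*A*(-18 + A) (p(A) = (-18 + A)*(2*A) = 2*A*(-18 + A))
V = -47763/37595 (V = -47763*1/37595 = -47763/37595 ≈ -1.2705)
(V/p(L(0, 17)))*s(8) = (-47763*1/(26*(-18 + 13))/37595)*(3 - 1*8**2) = (-47763/(37595*(2*13*(-5))))*(3 - 1*64) = (-47763/37595/(-130))*(3 - 64) = -47763/37595*(-1/130)*(-61) = (47763/4887350)*(-61) = -2913543/4887350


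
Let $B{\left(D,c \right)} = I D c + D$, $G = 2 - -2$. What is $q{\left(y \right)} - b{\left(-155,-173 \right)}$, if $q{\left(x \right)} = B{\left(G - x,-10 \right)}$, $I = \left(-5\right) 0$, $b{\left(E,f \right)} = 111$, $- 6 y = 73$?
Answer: $- \frac{569}{6} \approx -94.833$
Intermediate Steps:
$y = - \frac{73}{6}$ ($y = \left(- \frac{1}{6}\right) 73 = - \frac{73}{6} \approx -12.167$)
$I = 0$
$G = 4$ ($G = 2 + 2 = 4$)
$B{\left(D,c \right)} = D$ ($B{\left(D,c \right)} = 0 D c + D = 0 c + D = 0 + D = D$)
$q{\left(x \right)} = 4 - x$
$q{\left(y \right)} - b{\left(-155,-173 \right)} = \left(4 - - \frac{73}{6}\right) - 111 = \left(4 + \frac{73}{6}\right) - 111 = \frac{97}{6} - 111 = - \frac{569}{6}$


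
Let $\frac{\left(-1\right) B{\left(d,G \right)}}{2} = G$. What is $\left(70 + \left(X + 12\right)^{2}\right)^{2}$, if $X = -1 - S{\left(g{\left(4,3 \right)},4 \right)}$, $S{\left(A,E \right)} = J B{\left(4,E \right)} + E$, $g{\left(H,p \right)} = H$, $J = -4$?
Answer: $483025$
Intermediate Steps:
$B{\left(d,G \right)} = - 2 G$
$S{\left(A,E \right)} = 9 E$ ($S{\left(A,E \right)} = - 4 \left(- 2 E\right) + E = 8 E + E = 9 E$)
$X = -37$ ($X = -1 - 9 \cdot 4 = -1 - 36 = -37$)
$\left(70 + \left(X + 12\right)^{2}\right)^{2} = \left(70 + \left(-37 + 12\right)^{2}\right)^{2} = \left(70 + \left(-25\right)^{2}\right)^{2} = \left(70 + 625\right)^{2} = 695^{2} = 483025$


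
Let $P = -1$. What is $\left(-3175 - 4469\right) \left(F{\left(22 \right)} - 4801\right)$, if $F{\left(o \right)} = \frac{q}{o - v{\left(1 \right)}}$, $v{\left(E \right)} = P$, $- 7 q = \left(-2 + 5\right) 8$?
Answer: $\frac{844099620}{23} \approx 3.67 \cdot 10^{7}$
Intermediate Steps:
$q = - \frac{24}{7}$ ($q = - \frac{\left(-2 + 5\right) 8}{7} = - \frac{3 \cdot 8}{7} = \left(- \frac{1}{7}\right) 24 = - \frac{24}{7} \approx -3.4286$)
$v{\left(E \right)} = -1$
$F{\left(o \right)} = - \frac{24}{7 \left(1 + o\right)}$ ($F{\left(o \right)} = - \frac{24}{7 \left(o - -1\right)} = - \frac{24}{7 \left(o + 1\right)} = - \frac{24}{7 \left(1 + o\right)}$)
$\left(-3175 - 4469\right) \left(F{\left(22 \right)} - 4801\right) = \left(-3175 - 4469\right) \left(- \frac{24}{7 + 7 \cdot 22} - 4801\right) = - 7644 \left(- \frac{24}{7 + 154} - 4801\right) = - 7644 \left(- \frac{24}{161} - 4801\right) = \left(-7644\right) \left(- \frac{772985}{161}\right) = \frac{844099620}{23}$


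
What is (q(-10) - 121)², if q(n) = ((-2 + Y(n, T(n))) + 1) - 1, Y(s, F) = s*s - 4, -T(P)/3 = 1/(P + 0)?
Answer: 729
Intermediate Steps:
T(P) = -3/P (T(P) = -3/(P + 0) = -3/P)
Y(s, F) = -4 + s² (Y(s, F) = s² - 4 = -4 + s²)
q(n) = -6 + n² (q(n) = ((-2 + (-4 + n²)) + 1) - 1 = ((-6 + n²) + 1) - 1 = (-5 + n²) - 1 = -6 + n²)
(q(-10) - 121)² = ((-6 + (-10)²) - 121)² = ((-6 + 100) - 121)² = (94 - 121)² = (-27)² = 729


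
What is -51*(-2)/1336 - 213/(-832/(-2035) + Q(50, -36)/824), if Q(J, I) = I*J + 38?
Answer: 119367703881/968634068 ≈ 123.23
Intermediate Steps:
Q(J, I) = 38 + I*J
-51*(-2)/1336 - 213/(-832/(-2035) + Q(50, -36)/824) = -51*(-2)/1336 - 213/(-832/(-2035) + (38 - 36*50)/824) = 102*(1/1336) - 213/(-832*(-1/2035) + (38 - 1800)*(1/824)) = 51/668 - 213/(832/2035 - 1762*1/824) = 51/668 - 213/(832/2035 - 881/412) = 51/668 - 213/(-1450051/838420) = 51/668 - 213*(-838420/1450051) = 51/668 + 178583460/1450051 = 119367703881/968634068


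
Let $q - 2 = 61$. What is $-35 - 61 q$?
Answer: $-3878$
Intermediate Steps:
$q = 63$ ($q = 2 + 61 = 63$)
$-35 - 61 q = -35 - 3843 = -3878$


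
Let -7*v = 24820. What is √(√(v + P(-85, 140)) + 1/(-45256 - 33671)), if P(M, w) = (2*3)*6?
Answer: √(-3867423 + 87212598606*I*√42994)/552489 ≈ 5.4426 + 5.4426*I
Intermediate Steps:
v = -24820/7 (v = -⅐*24820 = -24820/7 ≈ -3545.7)
P(M, w) = 36 (P(M, w) = 6*6 = 36)
√(√(v + P(-85, 140)) + 1/(-45256 - 33671)) = √(√(-24820/7 + 36) + 1/(-45256 - 33671)) = √(√(-24568/7) + 1/(-78927)) = √(2*I*√42994/7 - 1/78927) = √(-1/78927 + 2*I*√42994/7)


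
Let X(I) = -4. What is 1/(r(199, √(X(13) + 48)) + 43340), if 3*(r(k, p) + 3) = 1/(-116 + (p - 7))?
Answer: 1470911859/63744903235645 + 3*√11/127489806471290 ≈ 2.3075e-5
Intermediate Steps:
r(k, p) = -3 + 1/(3*(-123 + p)) (r(k, p) = -3 + 1/(3*(-116 + (p - 7))) = -3 + 1/(3*(-116 + (-7 + p))) = -3 + 1/(3*(-123 + p)))
1/(r(199, √(X(13) + 48)) + 43340) = 1/((1108 - 9*√(-4 + 48))/(3*(-123 + √(-4 + 48))) + 43340) = 1/((1108 - 18*√11)/(3*(-123 + √44)) + 43340) = 1/((1108 - 18*√11)/(3*(-123 + 2*√11)) + 43340) = 1/(43340 + (1108 - 18*√11)/(3*(-123 + 2*√11)))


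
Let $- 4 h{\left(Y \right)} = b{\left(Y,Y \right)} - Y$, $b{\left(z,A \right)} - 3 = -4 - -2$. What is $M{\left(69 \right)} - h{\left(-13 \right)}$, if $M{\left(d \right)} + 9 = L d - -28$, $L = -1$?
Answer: $- \frac{93}{2} \approx -46.5$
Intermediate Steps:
$b{\left(z,A \right)} = 1$ ($b{\left(z,A \right)} = 3 - 2 = 1$)
$M{\left(d \right)} = 19 - d$ ($M{\left(d \right)} = -9 - \left(-28 + d\right) = 19 - d$)
$h{\left(Y \right)} = - \frac{1}{4} + \frac{Y}{4}$ ($h{\left(Y \right)} = - \frac{1 - Y}{4} = - \frac{1}{4} + \frac{Y}{4}$)
$M{\left(69 \right)} - h{\left(-13 \right)} = \left(19 - 69\right) - \left(- \frac{1}{4} + \frac{1}{4} \left(-13\right)\right) = \left(19 - 69\right) - \left(- \frac{1}{4} - \frac{13}{4}\right) = -50 - - \frac{7}{2} = -50 + \frac{7}{2} = - \frac{93}{2}$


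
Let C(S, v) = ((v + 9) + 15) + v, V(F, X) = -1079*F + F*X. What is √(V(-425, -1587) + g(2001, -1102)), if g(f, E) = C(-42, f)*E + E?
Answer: 16*I*√12909 ≈ 1817.9*I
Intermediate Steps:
C(S, v) = 24 + 2*v (C(S, v) = ((9 + v) + 15) + v = (24 + v) + v = 24 + 2*v)
g(f, E) = E + E*(24 + 2*f) (g(f, E) = (24 + 2*f)*E + E = E*(24 + 2*f) + E = E + E*(24 + 2*f))
√(V(-425, -1587) + g(2001, -1102)) = √(-425*(-1079 - 1587) - 1102*(25 + 2*2001)) = √(-425*(-2666) - 1102*(25 + 4002)) = √(1133050 - 1102*4027) = √(1133050 - 4437754) = √(-3304704) = 16*I*√12909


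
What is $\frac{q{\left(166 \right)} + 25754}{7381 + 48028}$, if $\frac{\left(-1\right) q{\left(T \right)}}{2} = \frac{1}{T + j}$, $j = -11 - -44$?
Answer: $\frac{5125044}{11026391} \approx 0.4648$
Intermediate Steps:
$j = 33$ ($j = -11 + 44 = 33$)
$q{\left(T \right)} = - \frac{2}{33 + T}$ ($q{\left(T \right)} = - \frac{2}{T + 33} = - \frac{2}{33 + T}$)
$\frac{q{\left(166 \right)} + 25754}{7381 + 48028} = \frac{- \frac{2}{33 + 166} + 25754}{7381 + 48028} = \frac{- \frac{2}{199} + 25754}{55409} = \left(\left(-2\right) \frac{1}{199} + 25754\right) \frac{1}{55409} = \left(- \frac{2}{199} + 25754\right) \frac{1}{55409} = \frac{5125044}{199} \cdot \frac{1}{55409} = \frac{5125044}{11026391}$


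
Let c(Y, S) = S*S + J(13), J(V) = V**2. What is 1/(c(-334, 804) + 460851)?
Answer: 1/1107436 ≈ 9.0299e-7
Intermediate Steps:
c(Y, S) = 169 + S**2 (c(Y, S) = S*S + 13**2 = S**2 + 169 = 169 + S**2)
1/(c(-334, 804) + 460851) = 1/((169 + 804**2) + 460851) = 1/((169 + 646416) + 460851) = 1/(646585 + 460851) = 1/1107436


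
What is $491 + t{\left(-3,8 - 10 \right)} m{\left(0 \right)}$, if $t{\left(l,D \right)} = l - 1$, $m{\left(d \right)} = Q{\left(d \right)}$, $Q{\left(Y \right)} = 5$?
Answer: $471$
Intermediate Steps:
$m{\left(d \right)} = 5$
$t{\left(l,D \right)} = -1 + l$ ($t{\left(l,D \right)} = l - 1 = -1 + l$)
$491 + t{\left(-3,8 - 10 \right)} m{\left(0 \right)} = 491 + \left(-1 - 3\right) 5 = 491 - 20 = 471$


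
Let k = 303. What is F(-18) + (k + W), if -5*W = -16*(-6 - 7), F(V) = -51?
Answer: 1052/5 ≈ 210.40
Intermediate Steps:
W = -208/5 (W = -(-16)*(-6 - 7)/5 = -(-16)*(-13)/5 = -⅕*208 = -208/5 ≈ -41.600)
F(-18) + (k + W) = -51 + (303 - 208/5) = -51 + 1307/5 = 1052/5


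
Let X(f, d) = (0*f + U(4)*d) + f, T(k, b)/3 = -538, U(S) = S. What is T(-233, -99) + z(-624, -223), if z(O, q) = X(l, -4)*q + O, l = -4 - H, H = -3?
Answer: 1553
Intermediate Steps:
T(k, b) = -1614 (T(k, b) = 3*(-538) = -1614)
l = -1 (l = -4 - 1*(-3) = -4 + 3 = -1)
X(f, d) = f + 4*d (X(f, d) = (0*f + 4*d) + f = (0 + 4*d) + f = 4*d + f = f + 4*d)
z(O, q) = O - 17*q (z(O, q) = (-1 + 4*(-4))*q + O = (-1 - 16)*q + O = -17*q + O = O - 17*q)
T(-233, -99) + z(-624, -223) = -1614 + (-624 - 17*(-223)) = -1614 + (-624 + 3791) = -1614 + 3167 = 1553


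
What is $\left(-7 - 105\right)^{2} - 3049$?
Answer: $9495$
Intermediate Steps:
$\left(-7 - 105\right)^{2} - 3049 = \left(-112\right)^{2} - 3049 = 12544 - 3049 = 9495$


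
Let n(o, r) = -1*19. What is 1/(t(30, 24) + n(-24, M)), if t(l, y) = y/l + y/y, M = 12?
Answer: -5/86 ≈ -0.058140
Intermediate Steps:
t(l, y) = 1 + y/l (t(l, y) = y/l + 1 = 1 + y/l)
n(o, r) = -19
1/(t(30, 24) + n(-24, M)) = 1/((30 + 24)/30 - 19) = 1/((1/30)*54 - 19) = 1/(9/5 - 19) = 1/(-86/5) = -5/86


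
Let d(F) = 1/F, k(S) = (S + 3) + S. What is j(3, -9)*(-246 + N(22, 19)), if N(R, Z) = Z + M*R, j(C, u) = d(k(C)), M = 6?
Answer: -95/9 ≈ -10.556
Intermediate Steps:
k(S) = 3 + 2*S (k(S) = (3 + S) + S = 3 + 2*S)
j(C, u) = 1/(3 + 2*C)
N(R, Z) = Z + 6*R
j(3, -9)*(-246 + N(22, 19)) = (-246 + (19 + 6*22))/(3 + 2*3) = (-246 + (19 + 132))/(3 + 6) = (-246 + 151)/9 = (⅑)*(-95) = -95/9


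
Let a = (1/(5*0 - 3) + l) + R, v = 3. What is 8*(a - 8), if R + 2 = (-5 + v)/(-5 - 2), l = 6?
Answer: -680/21 ≈ -32.381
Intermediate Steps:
R = -12/7 (R = -2 + (-5 + 3)/(-5 - 2) = -2 - 2/(-7) = -2 - 2*(-⅐) = -2 + 2/7 = -12/7 ≈ -1.7143)
a = 83/21 (a = (1/(5*0 - 3) + 6) - 12/7 = (1/(0 - 3) + 6) - 12/7 = (1/(-3) + 6) - 12/7 = (1*(-⅓) + 6) - 12/7 = (-⅓ + 6) - 12/7 = 17/3 - 12/7 = 83/21 ≈ 3.9524)
8*(a - 8) = 8*(83/21 - 8) = 8*(-85/21) = -680/21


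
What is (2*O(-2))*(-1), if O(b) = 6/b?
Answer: 6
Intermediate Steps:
(2*O(-2))*(-1) = (2*(6/(-2)))*(-1) = (2*(6*(-½)))*(-1) = (2*(-3))*(-1) = -6*(-1) = 6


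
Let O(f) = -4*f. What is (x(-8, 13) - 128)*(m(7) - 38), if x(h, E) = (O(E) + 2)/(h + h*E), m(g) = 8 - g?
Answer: 264291/56 ≈ 4719.5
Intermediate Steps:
x(h, E) = (2 - 4*E)/(h + E*h) (x(h, E) = (-4*E + 2)/(h + h*E) = (2 - 4*E)/(h + E*h))
(x(-8, 13) - 128)*(m(7) - 38) = (2*(1 - 2*13)/(-8*(1 + 13)) - 128)*((8 - 1*7) - 38) = (2*(-⅛)*(1 - 26)/14 - 128)*((8 - 7) - 38) = (2*(-⅛)*(1/14)*(-25) - 128)*(1 - 38) = (25/56 - 128)*(-37) = -7143/56*(-37) = 264291/56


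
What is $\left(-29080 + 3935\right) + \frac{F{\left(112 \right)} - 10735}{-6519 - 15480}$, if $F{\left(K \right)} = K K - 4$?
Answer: $- \frac{553166660}{21999} \approx -25145.0$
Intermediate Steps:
$F{\left(K \right)} = -4 + K^{2}$ ($F{\left(K \right)} = K^{2} - 4 = -4 + K^{2}$)
$\left(-29080 + 3935\right) + \frac{F{\left(112 \right)} - 10735}{-6519 - 15480} = \left(-29080 + 3935\right) + \frac{\left(-4 + 112^{2}\right) - 10735}{-6519 - 15480} = -25145 + \frac{\left(-4 + 12544\right) - 10735}{-21999} = -25145 + \left(12540 - 10735\right) \left(- \frac{1}{21999}\right) = -25145 + 1805 \left(- \frac{1}{21999}\right) = -25145 - \frac{1805}{21999} = - \frac{553166660}{21999}$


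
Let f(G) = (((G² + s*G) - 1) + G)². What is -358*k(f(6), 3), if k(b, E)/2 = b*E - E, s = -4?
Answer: -618624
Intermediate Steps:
f(G) = (-1 + G² - 3*G)² (f(G) = (((G² - 4*G) - 1) + G)² = ((-1 + G² - 4*G) + G)² = (-1 + G² - 3*G)²)
k(b, E) = -2*E + 2*E*b (k(b, E) = 2*(b*E - E) = 2*(E*b - E) = 2*(-E + E*b) = -2*E + 2*E*b)
-358*k(f(6), 3) = -716*3*(-1 + (-1 + 6² - 3*6)²) = -716*3*(-1 + (-1 + 36 - 18)²) = -716*3*(-1 + 17²) = -716*3*(-1 + 289) = -716*3*288 = -358*1728 = -618624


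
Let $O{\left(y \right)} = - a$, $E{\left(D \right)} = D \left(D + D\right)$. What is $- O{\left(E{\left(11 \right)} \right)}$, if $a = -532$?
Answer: $-532$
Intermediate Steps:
$E{\left(D \right)} = 2 D^{2}$ ($E{\left(D \right)} = D 2 D = 2 D^{2}$)
$O{\left(y \right)} = 532$ ($O{\left(y \right)} = \left(-1\right) \left(-532\right) = 532$)
$- O{\left(E{\left(11 \right)} \right)} = \left(-1\right) 532 = -532$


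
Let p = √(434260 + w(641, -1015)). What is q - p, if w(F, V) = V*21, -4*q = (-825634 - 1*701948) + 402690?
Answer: 281223 - √412945 ≈ 2.8058e+5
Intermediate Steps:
q = 281223 (q = -((-825634 - 1*701948) + 402690)/4 = -((-825634 - 701948) + 402690)/4 = -(-1527582 + 402690)/4 = -¼*(-1124892) = 281223)
w(F, V) = 21*V
p = √412945 (p = √(434260 + 21*(-1015)) = √(434260 - 21315) = √412945 ≈ 642.61)
q - p = 281223 - √412945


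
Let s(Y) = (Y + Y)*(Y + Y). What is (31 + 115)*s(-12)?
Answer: 84096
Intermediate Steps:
s(Y) = 4*Y² (s(Y) = (2*Y)*(2*Y) = 4*Y²)
(31 + 115)*s(-12) = (31 + 115)*(4*(-12)²) = 146*(4*144) = 146*576 = 84096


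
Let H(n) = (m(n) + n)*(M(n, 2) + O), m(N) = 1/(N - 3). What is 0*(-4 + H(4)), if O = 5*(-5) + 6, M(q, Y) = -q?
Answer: 0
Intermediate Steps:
m(N) = 1/(-3 + N)
O = -19 (O = -25 + 6 = -19)
H(n) = (-19 - n)*(n + 1/(-3 + n)) (H(n) = (1/(-3 + n) + n)*(-n - 19) = (n + 1/(-3 + n))*(-19 - n) = (-19 - n)*(n + 1/(-3 + n)))
0*(-4 + H(4)) = 0*(-4 + (-19 - 1*4 + 4*(-19 - 1*4)*(-3 + 4))/(-3 + 4)) = 0*(-4 + (-19 - 4 + 4*(-19 - 4)*1)/1) = 0*(-4 + 1*(-19 - 4 + 4*(-23)*1)) = 0*(-4 + 1*(-19 - 4 - 92)) = 0*(-4 + 1*(-115)) = 0*(-4 - 115) = 0*(-119) = 0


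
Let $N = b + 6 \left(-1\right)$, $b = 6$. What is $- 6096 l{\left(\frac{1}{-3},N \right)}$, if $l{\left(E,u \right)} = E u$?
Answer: $0$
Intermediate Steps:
$N = 0$ ($N = 6 + 6 \left(-1\right) = 6 - 6 = 0$)
$- 6096 l{\left(\frac{1}{-3},N \right)} = - 6096 \frac{1}{-3} \cdot 0 = - 6096 \left(\left(- \frac{1}{3}\right) 0\right) = \left(-6096\right) 0 = 0$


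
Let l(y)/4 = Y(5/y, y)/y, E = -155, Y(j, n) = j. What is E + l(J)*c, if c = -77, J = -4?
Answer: -1005/4 ≈ -251.25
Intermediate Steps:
l(y) = 20/y² (l(y) = 4*((5/y)/y) = 4*(5/y²) = 20/y²)
E + l(J)*c = -155 + (20/(-4)²)*(-77) = -155 + (20*(1/16))*(-77) = -155 + (5/4)*(-77) = -155 - 385/4 = -1005/4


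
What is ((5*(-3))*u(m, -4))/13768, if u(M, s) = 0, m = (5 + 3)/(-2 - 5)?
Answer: 0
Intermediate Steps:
m = -8/7 (m = 8/(-7) = 8*(-⅐) = -8/7 ≈ -1.1429)
((5*(-3))*u(m, -4))/13768 = ((5*(-3))*0)/13768 = -15*0*(1/13768) = 0*(1/13768) = 0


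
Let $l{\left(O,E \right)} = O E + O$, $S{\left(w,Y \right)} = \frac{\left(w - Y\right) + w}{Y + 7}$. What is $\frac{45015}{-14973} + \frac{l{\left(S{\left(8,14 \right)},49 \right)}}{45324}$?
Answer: $- \frac{510047140}{169659063} \approx -3.0063$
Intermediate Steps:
$S{\left(w,Y \right)} = \frac{- Y + 2 w}{7 + Y}$
$l{\left(O,E \right)} = O + E O$ ($l{\left(O,E \right)} = E O + O = O + E O$)
$\frac{45015}{-14973} + \frac{l{\left(S{\left(8,14 \right)},49 \right)}}{45324} = \frac{45015}{-14973} + \frac{\frac{\left(-1\right) 14 + 2 \cdot 8}{7 + 14} \left(1 + 49\right)}{45324} = 45015 \left(- \frac{1}{14973}\right) + \frac{-14 + 16}{21} \cdot 50 \cdot \frac{1}{45324} = - \frac{15005}{4991} + \frac{1}{21} \cdot 2 \cdot 50 \cdot \frac{1}{45324} = - \frac{15005}{4991} + \frac{2}{21} \cdot 50 \cdot \frac{1}{45324} = - \frac{15005}{4991} + \frac{100}{21} \cdot \frac{1}{45324} = - \frac{15005}{4991} + \frac{25}{237951} = - \frac{510047140}{169659063}$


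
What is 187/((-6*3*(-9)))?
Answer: 187/162 ≈ 1.1543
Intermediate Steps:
187/((-6*3*(-9))) = 187/((-18*(-9))) = 187/162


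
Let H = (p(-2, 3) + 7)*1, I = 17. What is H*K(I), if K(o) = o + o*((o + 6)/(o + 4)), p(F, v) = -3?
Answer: 2992/21 ≈ 142.48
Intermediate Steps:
K(o) = o + o*(6 + o)/(4 + o) (K(o) = o + o*((6 + o)/(4 + o)) = o + o*(6 + o)/(4 + o))
H = 4 (H = (-3 + 7)*1 = 4*1 = 4)
H*K(I) = 4*(2*17*(5 + 17)/(4 + 17)) = 4*(2*17*22/21) = 4*(2*17*(1/21)*22) = 4*(748/21) = 2992/21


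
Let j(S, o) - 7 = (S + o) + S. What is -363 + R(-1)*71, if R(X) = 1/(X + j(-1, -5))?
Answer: -434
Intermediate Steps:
j(S, o) = 7 + o + 2*S (j(S, o) = 7 + ((S + o) + S) = 7 + (o + 2*S) = 7 + o + 2*S)
R(X) = 1/X (R(X) = 1/(X + (7 - 5 + 2*(-1))) = 1/(X + (7 - 5 - 2)) = 1/(X + 0) = 1/X)
-363 + R(-1)*71 = -363 + 71/(-1) = -363 - 1*71 = -363 - 71 = -434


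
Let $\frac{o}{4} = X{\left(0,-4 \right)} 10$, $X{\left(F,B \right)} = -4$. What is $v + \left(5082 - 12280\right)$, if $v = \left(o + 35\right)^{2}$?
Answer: $8427$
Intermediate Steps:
$o = -160$ ($o = 4 \left(\left(-4\right) 10\right) = 4 \left(-40\right) = -160$)
$v = 15625$ ($v = \left(-160 + 35\right)^{2} = \left(-125\right)^{2} = 15625$)
$v + \left(5082 - 12280\right) = 15625 + \left(5082 - 12280\right) = 15625 - 7198 = 8427$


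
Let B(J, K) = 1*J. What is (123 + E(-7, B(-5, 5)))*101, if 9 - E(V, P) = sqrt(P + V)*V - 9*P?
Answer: 8787 + 1414*I*sqrt(3) ≈ 8787.0 + 2449.1*I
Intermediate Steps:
B(J, K) = J
E(V, P) = 9 + 9*P - V*sqrt(P + V) (E(V, P) = 9 - (sqrt(P + V)*V - 9*P) = 9 - (V*sqrt(P + V) - 9*P) = 9 - (-9*P + V*sqrt(P + V)) = 9 + (9*P - V*sqrt(P + V)) = 9 + 9*P - V*sqrt(P + V))
(123 + E(-7, B(-5, 5)))*101 = (123 + (9 + 9*(-5) - 1*(-7)*sqrt(-5 - 7)))*101 = (123 + (9 - 45 - 1*(-7)*sqrt(-12)))*101 = (123 + (9 - 45 - 1*(-7)*2*I*sqrt(3)))*101 = (123 + (9 - 45 + 14*I*sqrt(3)))*101 = (123 + (-36 + 14*I*sqrt(3)))*101 = (87 + 14*I*sqrt(3))*101 = 8787 + 1414*I*sqrt(3)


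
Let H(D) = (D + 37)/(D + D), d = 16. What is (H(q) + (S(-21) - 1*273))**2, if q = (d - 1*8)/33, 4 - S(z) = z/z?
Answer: 9554281/256 ≈ 37321.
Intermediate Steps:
S(z) = 3 (S(z) = 4 - z/z = 4 - 1*1 = 4 - 1 = 3)
q = 8/33 (q = (16 - 1*8)/33 = (16 - 8)*(1/33) = 8*(1/33) = 8/33 ≈ 0.24242)
H(D) = (37 + D)/(2*D) (H(D) = (37 + D)/((2*D)) = (37 + D)*(1/(2*D)) = (37 + D)/(2*D))
(H(q) + (S(-21) - 1*273))**2 = ((37 + 8/33)/(2*(8/33)) + (3 - 1*273))**2 = ((1/2)*(33/8)*(1229/33) + (3 - 273))**2 = (1229/16 - 270)**2 = (-3091/16)**2 = 9554281/256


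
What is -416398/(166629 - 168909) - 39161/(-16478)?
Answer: 1737673331/9392460 ≈ 185.01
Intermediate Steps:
-416398/(166629 - 168909) - 39161/(-16478) = -416398/(-2280) - 39161*(-1/16478) = -416398*(-1/2280) + 39161/16478 = 208199/1140 + 39161/16478 = 1737673331/9392460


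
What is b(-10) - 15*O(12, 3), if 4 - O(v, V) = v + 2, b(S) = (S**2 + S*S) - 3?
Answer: 347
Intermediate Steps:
b(S) = -3 + 2*S**2 (b(S) = (S**2 + S**2) - 3 = 2*S**2 - 3 = -3 + 2*S**2)
O(v, V) = 2 - v (O(v, V) = 4 - (v + 2) = 4 - (2 + v) = 4 + (-2 - v) = 2 - v)
b(-10) - 15*O(12, 3) = (-3 + 2*(-10)**2) - 15*(2 - 1*12) = (-3 + 2*100) - 15*(2 - 12) = (-3 + 200) - 15*(-10) = 197 + 150 = 347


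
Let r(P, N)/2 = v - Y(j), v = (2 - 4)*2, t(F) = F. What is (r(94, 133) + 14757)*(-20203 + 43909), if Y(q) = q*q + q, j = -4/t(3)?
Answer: 349618722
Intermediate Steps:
v = -4 (v = -2*2 = -4)
j = -4/3 ≈ -1.3333
Y(q) = q + q**2 (Y(q) = q**2 + q = q + q**2)
r(P, N) = -80/9 (r(P, N) = 2*(-4 - (-4)*(1 - 4/3)/3) = 2*(-4 - (-4)*(-1)/(3*3)) = 2*(-4 - 1*4/9) = 2*(-4 - 4/9) = 2*(-40/9) = -80/9)
(r(94, 133) + 14757)*(-20203 + 43909) = (-80/9 + 14757)*(-20203 + 43909) = (132733/9)*23706 = 349618722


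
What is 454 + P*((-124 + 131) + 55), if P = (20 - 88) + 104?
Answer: 2686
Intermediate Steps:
P = 36 (P = -68 + 104 = 36)
454 + P*((-124 + 131) + 55) = 454 + 36*((-124 + 131) + 55) = 454 + 36*(7 + 55) = 454 + 36*62 = 454 + 2232 = 2686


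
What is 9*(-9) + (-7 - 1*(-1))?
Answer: -87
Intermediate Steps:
9*(-9) + (-7 - 1*(-1)) = -81 + (-7 + 1) = -81 - 6 = -87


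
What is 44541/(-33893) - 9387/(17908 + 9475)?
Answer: -1537819794/928092019 ≈ -1.6570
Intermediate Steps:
44541/(-33893) - 9387/(17908 + 9475) = 44541*(-1/33893) - 9387/27383 = -44541/33893 - 9387*1/27383 = -44541/33893 - 9387/27383 = -1537819794/928092019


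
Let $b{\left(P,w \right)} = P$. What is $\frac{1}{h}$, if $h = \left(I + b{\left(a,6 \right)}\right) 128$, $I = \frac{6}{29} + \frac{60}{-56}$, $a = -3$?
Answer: $- \frac{203}{100416} \approx -0.0020216$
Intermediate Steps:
$I = - \frac{351}{406}$ ($I = 6 \cdot \frac{1}{29} + 60 \left(- \frac{1}{56}\right) = \frac{6}{29} - \frac{15}{14} = - \frac{351}{406} \approx -0.86453$)
$h = - \frac{100416}{203}$ ($h = \left(- \frac{351}{406} - 3\right) 128 = \left(- \frac{1569}{406}\right) 128 = - \frac{100416}{203} \approx -494.66$)
$\frac{1}{h} = \frac{1}{- \frac{100416}{203}} = - \frac{203}{100416}$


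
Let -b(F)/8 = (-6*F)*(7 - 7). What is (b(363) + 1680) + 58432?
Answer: 60112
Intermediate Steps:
b(F) = 0 (b(F) = -8*(-6*F)*(7 - 7) = -8*(-6*F)*0 = -8*0 = 0)
(b(363) + 1680) + 58432 = (0 + 1680) + 58432 = 1680 + 58432 = 60112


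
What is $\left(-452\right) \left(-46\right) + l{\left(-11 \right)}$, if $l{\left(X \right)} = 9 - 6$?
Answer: $20795$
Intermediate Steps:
$l{\left(X \right)} = 3$
$\left(-452\right) \left(-46\right) + l{\left(-11 \right)} = \left(-452\right) \left(-46\right) + 3 = 20792 + 3 = 20795$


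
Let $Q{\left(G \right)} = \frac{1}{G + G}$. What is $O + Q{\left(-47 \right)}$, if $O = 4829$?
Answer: $\frac{453925}{94} \approx 4829.0$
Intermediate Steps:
$Q{\left(G \right)} = \frac{1}{2 G}$
$O + Q{\left(-47 \right)} = 4829 + \frac{1}{2 \left(-47\right)} = 4829 + \frac{1}{2} \left(- \frac{1}{47}\right) = 4829 - \frac{1}{94} = \frac{453925}{94}$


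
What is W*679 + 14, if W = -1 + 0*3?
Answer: -665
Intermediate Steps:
W = -1 (W = -1 + 0 = -1)
W*679 + 14 = -1*679 + 14 = -679 + 14 = -665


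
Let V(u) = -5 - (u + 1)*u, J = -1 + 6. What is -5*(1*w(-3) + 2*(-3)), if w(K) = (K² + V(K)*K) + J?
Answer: -205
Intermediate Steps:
J = 5
V(u) = -5 - u*(1 + u) (V(u) = -5 - (1 + u)*u = -5 - u*(1 + u))
w(K) = 5 + K² + K*(-5 - K - K²) (w(K) = (K² + (-5 - K - K²)*K) + 5 = (K² + K*(-5 - K - K²)) + 5 = 5 + K² + K*(-5 - K - K²))
-5*(1*w(-3) + 2*(-3)) = -5*(1*(5 - 1*(-3)³ - 5*(-3)) + 2*(-3)) = -5*(1*(5 - 1*(-27) + 15) - 6) = -5*(1*(5 + 27 + 15) - 6) = -5*(1*47 - 6) = -5*(47 - 6) = -5*41 = -205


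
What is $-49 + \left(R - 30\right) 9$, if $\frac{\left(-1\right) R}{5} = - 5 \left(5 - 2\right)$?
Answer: $356$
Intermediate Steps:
$R = 75$ ($R = - 5 \left(- 5 \left(5 - 2\right)\right) = - 5 \left(\left(-5\right) 3\right) = \left(-5\right) \left(-15\right) = 75$)
$-49 + \left(R - 30\right) 9 = -49 + \left(75 - 30\right) 9 = -49 + 45 \cdot 9 = -49 + 405 = 356$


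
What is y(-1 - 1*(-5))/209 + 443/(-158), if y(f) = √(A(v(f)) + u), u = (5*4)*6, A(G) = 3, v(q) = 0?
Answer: -443/158 + √123/209 ≈ -2.7507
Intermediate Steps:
u = 120 (u = 20*6 = 120)
y(f) = √123 (y(f) = √(3 + 120) = √123)
y(-1 - 1*(-5))/209 + 443/(-158) = √123/209 + 443/(-158) = √123*(1/209) + 443*(-1/158) = √123/209 - 443/158 = -443/158 + √123/209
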